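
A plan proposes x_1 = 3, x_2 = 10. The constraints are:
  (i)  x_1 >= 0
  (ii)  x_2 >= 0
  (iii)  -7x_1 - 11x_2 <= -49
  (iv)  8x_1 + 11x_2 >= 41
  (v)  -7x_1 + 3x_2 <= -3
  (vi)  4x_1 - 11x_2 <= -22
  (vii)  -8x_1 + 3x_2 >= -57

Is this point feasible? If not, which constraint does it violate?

Constraint (v): -7x_1 + 3x_2 = 9, which is not ≤ -3. All other constraints are satisfied.

not feasible — violates (v)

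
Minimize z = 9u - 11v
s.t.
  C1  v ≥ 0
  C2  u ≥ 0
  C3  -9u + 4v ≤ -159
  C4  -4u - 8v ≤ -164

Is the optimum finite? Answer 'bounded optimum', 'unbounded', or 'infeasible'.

unbounded

From the feasible point (41, 0), moving in the direction (4, 9) keeps every constraint satisfied while z decreases without bound.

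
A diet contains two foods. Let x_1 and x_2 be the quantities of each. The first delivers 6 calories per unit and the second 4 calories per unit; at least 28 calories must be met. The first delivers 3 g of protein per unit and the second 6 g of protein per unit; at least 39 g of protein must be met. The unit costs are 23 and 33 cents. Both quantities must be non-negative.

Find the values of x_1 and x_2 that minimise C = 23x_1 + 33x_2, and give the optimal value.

x_1 = 1/2, x_2 = 25/4, minimum C = 871/4

Corner points and C = 23x_1 + 33x_2:
  (0, 7) → C = 231
  (13, 0) → C = 299
  (1/2, 25/4) → C = 871/4
The feasible region is unbounded (it extends along (0, 1), (1, 0)), but C strictly increases along every unbounded feasible direction, so there is no improving ray and the minimum is attained at a vertex.

At the optimal vertex, 6x_1 + 4x_2 = 28 and 3x_1 + 6x_2 = 39.
Solving simultaneously gives x_1 = 1/2, x_2 = 25/4.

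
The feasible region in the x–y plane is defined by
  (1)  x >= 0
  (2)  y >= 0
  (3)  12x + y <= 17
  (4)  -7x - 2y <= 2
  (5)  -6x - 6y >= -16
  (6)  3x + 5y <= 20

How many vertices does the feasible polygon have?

Pairwise boundary intersections that survive every other constraint:
  (0, 0)
  (0, 8/3)
  (17/12, 0)
  (43/33, 15/11)

4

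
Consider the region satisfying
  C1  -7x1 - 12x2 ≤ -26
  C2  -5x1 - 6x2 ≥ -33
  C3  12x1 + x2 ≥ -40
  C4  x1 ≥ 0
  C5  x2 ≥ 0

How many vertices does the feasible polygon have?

The feasible vertices (each the meet of two boundaries and inside every other half-plane) are:
  (0, 13/6)
  (26/7, 0)
  (0, 11/2)
  (33/5, 0)

4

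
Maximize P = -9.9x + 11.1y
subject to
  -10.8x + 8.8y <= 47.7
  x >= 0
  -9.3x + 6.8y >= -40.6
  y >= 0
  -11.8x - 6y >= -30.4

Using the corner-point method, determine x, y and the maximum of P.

Feasible corners and P = -9.9x + 11.1y:
  (0, 0) → P = 0
  (0, 76/15) → P = 1406/25
  (152/59, 0) → P = -7524/295

The binding constraints are x = 0 and -11.8x - 6y = -30.4.
Solving simultaneously gives x = 0, y = 76/15.

x = 0, y = 76/15, maximum P = 1406/25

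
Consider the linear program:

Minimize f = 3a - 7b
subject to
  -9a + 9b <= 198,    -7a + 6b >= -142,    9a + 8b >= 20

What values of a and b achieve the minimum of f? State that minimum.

a = 274, b = 296, minimum f = -1250

Extreme points and f = 3a - 7b:
  (274, 296) → f = -1250
  (-156/17, 218/17) → f = -1994/17
  (628/55, -569/55) → f = 5867/55

At the optimal vertex, -9a + 9b = 198 and -7a + 6b = -142.
Solving simultaneously gives a = 274, b = 296.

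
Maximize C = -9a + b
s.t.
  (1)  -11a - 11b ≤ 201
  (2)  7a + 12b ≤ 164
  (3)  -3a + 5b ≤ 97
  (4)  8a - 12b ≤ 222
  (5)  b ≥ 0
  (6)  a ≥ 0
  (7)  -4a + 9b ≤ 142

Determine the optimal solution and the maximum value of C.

a = 0, b = 41/3, maximum C = 41/3

Vertices and C = -9a + b:
  (164/7, 0) → C = -1476/7
  (0, 41/3) → C = 41/3
  (0, 0) → C = 0

At the optimal vertex, 7a + 12b = 164 and a = 0.
Solving simultaneously gives a = 0, b = 41/3.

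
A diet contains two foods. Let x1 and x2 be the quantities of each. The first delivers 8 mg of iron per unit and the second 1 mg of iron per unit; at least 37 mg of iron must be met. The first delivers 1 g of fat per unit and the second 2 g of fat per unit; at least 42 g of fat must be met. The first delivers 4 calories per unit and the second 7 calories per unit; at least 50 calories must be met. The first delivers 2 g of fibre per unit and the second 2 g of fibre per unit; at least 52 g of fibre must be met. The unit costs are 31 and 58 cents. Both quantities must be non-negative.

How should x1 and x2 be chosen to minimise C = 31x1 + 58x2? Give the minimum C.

Feasible corners and C = 31x1 + 58x2:
  (0, 37) → C = 2146
  (42, 0) → C = 1302
  (11/7, 171/7) → C = 10259/7
  (10, 16) → C = 1238
The feasible region is unbounded (it extends along (0, 1), (1, 0)), but C strictly increases along every unbounded feasible direction, so there is no improving ray and the minimum is attained at a vertex.

At the optimal vertex, x1 + 2x2 = 42 and 2x1 + 2x2 = 52.
Solving simultaneously gives x1 = 10, x2 = 16.

x1 = 10, x2 = 16, minimum C = 1238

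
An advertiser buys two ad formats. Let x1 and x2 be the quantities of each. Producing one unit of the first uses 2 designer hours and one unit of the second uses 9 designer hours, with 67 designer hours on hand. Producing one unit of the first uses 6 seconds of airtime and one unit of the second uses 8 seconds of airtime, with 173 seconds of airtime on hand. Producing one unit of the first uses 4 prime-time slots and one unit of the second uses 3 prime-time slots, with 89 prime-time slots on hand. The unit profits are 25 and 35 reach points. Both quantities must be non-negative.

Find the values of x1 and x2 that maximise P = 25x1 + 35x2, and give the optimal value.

x1 = 20, x2 = 3, maximum P = 605

Corner points and P = 25x1 + 35x2:
  (0, 0) → P = 0
  (0, 67/9) → P = 2345/9
  (89/4, 0) → P = 2225/4
  (20, 3) → P = 605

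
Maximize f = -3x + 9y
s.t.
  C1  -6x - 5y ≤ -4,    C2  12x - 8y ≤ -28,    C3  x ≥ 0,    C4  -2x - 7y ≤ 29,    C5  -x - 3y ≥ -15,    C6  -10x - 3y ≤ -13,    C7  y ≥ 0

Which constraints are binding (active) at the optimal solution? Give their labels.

C3 and C5

Extreme points and f = -3x + 9y:
  (9/11, 52/11) → f = 441/11
  (5/29, 109/29) → f = 966/29
  (0, 5) → f = 45
  (0, 13/3) → f = 39

The maximum is at (0, 5). Substituting into each constraint, equality holds for C3 and C5; the remaining constraints have slack.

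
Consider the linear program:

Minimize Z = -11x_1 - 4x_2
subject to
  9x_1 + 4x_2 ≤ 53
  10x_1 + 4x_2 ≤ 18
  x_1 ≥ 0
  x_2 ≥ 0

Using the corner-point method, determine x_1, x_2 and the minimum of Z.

x_1 = 9/5, x_2 = 0, minimum Z = -99/5

Vertices and Z = -11x_1 - 4x_2:
  (0, 9/2) → Z = -18
  (9/5, 0) → Z = -99/5
  (0, 0) → Z = 0

The binding constraints are 10x_1 + 4x_2 = 18 and x_2 = 0.
Solving simultaneously gives x_1 = 9/5, x_2 = 0.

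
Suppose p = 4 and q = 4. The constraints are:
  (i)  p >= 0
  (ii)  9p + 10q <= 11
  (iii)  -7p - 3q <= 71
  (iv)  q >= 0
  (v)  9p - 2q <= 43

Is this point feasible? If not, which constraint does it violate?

Constraint (ii): 9p + 10q = 76, which is not ≤ 11. All other constraints are satisfied.

not feasible — violates (ii)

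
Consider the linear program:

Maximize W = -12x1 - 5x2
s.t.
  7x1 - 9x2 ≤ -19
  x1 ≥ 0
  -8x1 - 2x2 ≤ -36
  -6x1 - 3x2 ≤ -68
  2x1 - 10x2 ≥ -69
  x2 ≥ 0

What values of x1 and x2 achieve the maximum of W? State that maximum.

Extreme points and W = -12x1 - 5x2:
  (37/5, 118/15) → W = -1922/15
  (431/52, 445/52) → W = -569/4
  (43/6, 25/3) → W = -383/3

The optimum lies where -6x1 - 3x2 = -68 and 2x1 - 10x2 = -69.
Solving simultaneously gives x1 = 43/6, x2 = 25/3.

x1 = 43/6, x2 = 25/3, maximum W = -383/3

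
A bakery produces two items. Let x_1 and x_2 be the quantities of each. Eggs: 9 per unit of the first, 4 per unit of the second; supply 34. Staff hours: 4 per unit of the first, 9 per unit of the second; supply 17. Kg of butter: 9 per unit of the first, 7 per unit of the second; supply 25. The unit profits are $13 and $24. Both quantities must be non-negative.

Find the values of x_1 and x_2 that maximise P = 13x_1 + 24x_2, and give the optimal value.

The optimum lies where 4x_1 + 9x_2 = 17 and 9x_1 + 7x_2 = 25.
Solving simultaneously gives x_1 = 2, x_2 = 1.

x_1 = 2, x_2 = 1, maximum P = 50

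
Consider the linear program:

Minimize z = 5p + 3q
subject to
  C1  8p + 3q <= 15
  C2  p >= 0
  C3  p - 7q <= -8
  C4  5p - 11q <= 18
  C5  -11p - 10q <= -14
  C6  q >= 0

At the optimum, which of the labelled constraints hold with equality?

C2 and C5

Vertices and z = 5p + 3q:
  (0, 5) → z = 15
  (81/59, 79/59) → z = 642/59
  (0, 7/5) → z = 21/5
  (6/29, 34/29) → z = 132/29

The minimum is at (0, 7/5). Substituting into each constraint, equality holds for C2 and C5; the remaining constraints have slack.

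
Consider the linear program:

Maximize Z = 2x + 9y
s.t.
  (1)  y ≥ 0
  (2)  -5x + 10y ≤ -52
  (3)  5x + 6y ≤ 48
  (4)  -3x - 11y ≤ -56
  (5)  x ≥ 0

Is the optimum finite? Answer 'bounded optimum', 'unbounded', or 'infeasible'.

The boundaries y = 0 and -3x - 11y = -56 meet at (56/3, 0), but that point violates 5x + 6y ≤ 48. Every candidate vertex is excluded by some other constraint, so the feasible region is empty.

infeasible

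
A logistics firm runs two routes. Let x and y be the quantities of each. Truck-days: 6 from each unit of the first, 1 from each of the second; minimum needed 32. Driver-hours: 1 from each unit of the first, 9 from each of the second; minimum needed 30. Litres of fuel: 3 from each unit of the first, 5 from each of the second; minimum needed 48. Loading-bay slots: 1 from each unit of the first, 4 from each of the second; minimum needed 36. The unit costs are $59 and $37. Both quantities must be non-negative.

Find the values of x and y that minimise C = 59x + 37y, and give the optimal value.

x = 4, y = 8, minimum C = 532

Corner points and C = 59x + 37y:
  (0, 32) → C = 1184
  (36, 0) → C = 2124
  (4, 8) → C = 532
The feasible region is unbounded (it extends along (0, 1), (1, 0)), but C strictly increases along every unbounded feasible direction, so there is no improving ray and the minimum is attained at a vertex.

The binding constraints are 6x + y = 32 and x + 4y = 36.
Solving simultaneously gives x = 4, y = 8.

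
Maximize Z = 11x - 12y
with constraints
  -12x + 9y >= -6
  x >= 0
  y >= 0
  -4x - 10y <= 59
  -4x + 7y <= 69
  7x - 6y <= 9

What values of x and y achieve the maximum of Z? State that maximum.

x = 1/2, y = 0, maximum Z = 11/2

Feasible corners and Z = 11x - 12y:
  (1/2, 0) → Z = 11/2
  (221/16, 71/4) → Z = -977/16
  (0, 0) → Z = 0
  (0, 69/7) → Z = -828/7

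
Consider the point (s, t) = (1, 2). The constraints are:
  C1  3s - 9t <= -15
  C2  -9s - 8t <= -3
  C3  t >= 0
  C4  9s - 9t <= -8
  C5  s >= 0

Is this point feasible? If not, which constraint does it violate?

C1: -15 ≤ -15 ✓
C2: -25 ≤ -3 ✓
C3: 2 ≥ 0 ✓
C4: -9 ≤ -8 ✓
C5: 1 ≥ 0 ✓

feasible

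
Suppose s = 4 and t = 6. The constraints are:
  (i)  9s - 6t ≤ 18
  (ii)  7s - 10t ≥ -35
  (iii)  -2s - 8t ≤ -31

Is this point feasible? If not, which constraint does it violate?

feasible

(i): 0 ≤ 18 ✓
(ii): -32 ≥ -35 ✓
(iii): -56 ≤ -31 ✓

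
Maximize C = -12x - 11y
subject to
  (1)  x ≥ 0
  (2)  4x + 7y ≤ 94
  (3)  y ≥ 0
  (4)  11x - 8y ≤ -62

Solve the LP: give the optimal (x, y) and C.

x = 0, y = 31/4, maximum C = -341/4

Corner points and C = -12x - 11y:
  (0, 94/7) → C = -1034/7
  (0, 31/4) → C = -341/4
  (318/109, 1282/109) → C = -17918/109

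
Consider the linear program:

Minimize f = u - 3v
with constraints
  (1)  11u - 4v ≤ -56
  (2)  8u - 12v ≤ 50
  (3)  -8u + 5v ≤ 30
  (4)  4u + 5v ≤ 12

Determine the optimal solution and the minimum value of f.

u = -160/23, v = -118/23, minimum f = 194/23

Feasible corners and f = u - 3v:
  (-218/25, -499/50) → f = 1061/50
  (-160/23, -118/23) → f = 194/23
  (-305/28, -80/7) → f = 655/28

At the optimal vertex, 11u - 4v = -56 and -8u + 5v = 30.
Solving simultaneously gives u = -160/23, v = -118/23.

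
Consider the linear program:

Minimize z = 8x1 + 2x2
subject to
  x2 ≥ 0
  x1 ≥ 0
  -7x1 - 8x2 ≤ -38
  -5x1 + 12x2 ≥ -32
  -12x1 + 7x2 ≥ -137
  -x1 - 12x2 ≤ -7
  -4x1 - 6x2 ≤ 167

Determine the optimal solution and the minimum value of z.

Vertices and z = 8x1 + 2x2:
  (0, 19/4) → z = 19/2
  (100/19, 11/76) → z = 1611/38
  (1420/109, 301/109) → z = 11962/109
  (13/2, 1/24) → z = 625/12
The feasible region is unbounded (it extends along (0, 1), (7, 12)), but z strictly increases along every unbounded feasible direction, so there is no improving ray and the minimum is attained at a vertex.

x1 = 0, x2 = 19/4, minimum z = 19/2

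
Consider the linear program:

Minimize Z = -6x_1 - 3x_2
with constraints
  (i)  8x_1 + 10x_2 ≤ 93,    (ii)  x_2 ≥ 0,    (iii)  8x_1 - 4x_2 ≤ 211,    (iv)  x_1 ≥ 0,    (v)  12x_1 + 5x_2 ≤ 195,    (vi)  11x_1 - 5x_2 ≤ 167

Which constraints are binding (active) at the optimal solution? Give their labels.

(i) and (ii)

Corner points and Z = -6x_1 - 3x_2:
  (93/8, 0) → Z = -279/4
  (0, 93/10) → Z = -279/10
  (0, 0) → Z = 0

The minimum is at (93/8, 0). Substituting into each constraint, equality holds for (i) and (ii); the remaining constraints have slack.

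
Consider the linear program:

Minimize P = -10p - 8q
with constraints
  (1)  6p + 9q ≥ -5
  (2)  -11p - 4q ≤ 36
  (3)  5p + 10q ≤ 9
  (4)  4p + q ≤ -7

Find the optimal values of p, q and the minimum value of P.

p = -79/35, q = 71/35, minimum P = 222/35

Feasible corners and P = -10p - 8q:
  (-304/75, 161/75) → P = 584/25
  (-29/15, 11/15) → P = 202/15
  (-22/5, 31/10) → P = 96/5
  (-79/35, 71/35) → P = 222/35

At the optimal vertex, 5p + 10q = 9 and 4p + q = -7.
Solving simultaneously gives p = -79/35, q = 71/35.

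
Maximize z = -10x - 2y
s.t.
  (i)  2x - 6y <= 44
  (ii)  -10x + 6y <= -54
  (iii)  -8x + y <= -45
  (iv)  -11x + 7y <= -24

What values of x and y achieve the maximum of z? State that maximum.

x = 113/23, y = -131/23, maximum z = -868/23

Feasible corners and z = -10x - 2y:
  (113/23, -131/23) → z = -868/23
  (108/19, 9/19) → z = -1098/19
  (117/2, 177/2) → z = -762
The feasible region is unbounded (it extends along (3, 1), (7, 11)), but z strictly decreases along every unbounded feasible direction, so there is no improving ray and the maximum is attained at a vertex.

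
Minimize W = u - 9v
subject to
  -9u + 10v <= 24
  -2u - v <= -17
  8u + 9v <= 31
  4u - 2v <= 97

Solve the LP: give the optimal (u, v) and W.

Vertices and W = u - 9v:
  (61/5, -37/5) → W = 394/5
  (131/8, -63/4) → W = 1265/8
  (935/52, -163/13) → W = 6803/52

At the optimal vertex, -2u - v = -17 and 8u + 9v = 31.
Solving simultaneously gives u = 61/5, v = -37/5.

u = 61/5, v = -37/5, minimum W = 394/5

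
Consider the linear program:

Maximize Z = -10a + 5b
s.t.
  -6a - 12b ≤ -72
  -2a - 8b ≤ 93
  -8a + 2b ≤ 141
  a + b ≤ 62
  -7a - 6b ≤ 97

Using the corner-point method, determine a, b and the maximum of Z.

Extreme points and Z = -10a + 5b:
  (141/2, -117/4) → Z = -3405/4
  (-43/3, 79/6) → Z = 1255/6
  (589/6, -217/6) → Z = -2325/2
  (-17/10, 637/10) → Z = 671/2

The binding constraints are -8a + 2b = 141 and a + b = 62.
Solving simultaneously gives a = -17/10, b = 637/10.

a = -17/10, b = 637/10, maximum Z = 671/2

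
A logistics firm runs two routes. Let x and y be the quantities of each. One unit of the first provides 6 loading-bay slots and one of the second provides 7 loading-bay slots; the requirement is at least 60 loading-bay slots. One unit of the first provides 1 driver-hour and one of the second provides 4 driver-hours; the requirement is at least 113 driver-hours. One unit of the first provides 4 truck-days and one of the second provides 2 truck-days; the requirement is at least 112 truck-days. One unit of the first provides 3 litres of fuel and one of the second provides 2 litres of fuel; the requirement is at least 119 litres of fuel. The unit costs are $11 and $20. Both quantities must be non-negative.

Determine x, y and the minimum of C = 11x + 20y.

x = 25, y = 22, minimum C = 715

Corner points and C = 11x + 20y:
  (0, 119/2) → C = 1190
  (113, 0) → C = 1243
  (25, 22) → C = 715
The feasible region is unbounded (it extends along (0, 1), (1, 0)), but C strictly increases along every unbounded feasible direction, so there is no improving ray and the minimum is attained at a vertex.

The optimum lies where x + 4y = 113 and 3x + 2y = 119.
Solving simultaneously gives x = 25, y = 22.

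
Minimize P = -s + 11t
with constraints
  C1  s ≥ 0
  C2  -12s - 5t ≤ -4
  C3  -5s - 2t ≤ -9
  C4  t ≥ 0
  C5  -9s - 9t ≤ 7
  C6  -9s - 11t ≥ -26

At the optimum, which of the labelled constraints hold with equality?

Feasible corners and P = -s + 11t:
  (9/5, 0) → P = -9/5
  (47/37, 49/37) → P = 492/37
  (26/9, 0) → P = -26/9

The minimum is at (26/9, 0). Substituting into each constraint, equality holds for C4 and C6; the remaining constraints have slack.

C4 and C6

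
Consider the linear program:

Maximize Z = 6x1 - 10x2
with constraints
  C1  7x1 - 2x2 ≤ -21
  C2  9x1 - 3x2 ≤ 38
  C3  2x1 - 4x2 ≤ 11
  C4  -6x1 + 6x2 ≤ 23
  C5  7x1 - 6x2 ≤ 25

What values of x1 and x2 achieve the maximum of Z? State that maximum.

x1 = -53/12, x2 = -119/24, maximum Z = 277/12

Vertices and Z = 6x1 - 10x2:
  (-53/12, -119/24) → Z = 277/12
  (-8/3, 7/6) → Z = -83/3
  (-79/6, -28/3) → Z = 43/3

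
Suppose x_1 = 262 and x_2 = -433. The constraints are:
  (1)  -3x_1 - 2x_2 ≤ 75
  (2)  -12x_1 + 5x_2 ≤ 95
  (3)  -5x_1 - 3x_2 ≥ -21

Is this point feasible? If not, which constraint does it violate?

not feasible — violates (1)

Constraint (1): -3x_1 - 2x_2 = 80, which is not ≤ 75. All other constraints are satisfied.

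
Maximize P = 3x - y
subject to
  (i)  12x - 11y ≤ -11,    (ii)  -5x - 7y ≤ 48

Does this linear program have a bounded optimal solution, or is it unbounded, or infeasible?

From the feasible point (-605/139, -521/139), moving in the direction (11, 12) keeps every constraint satisfied while P increases without bound.

unbounded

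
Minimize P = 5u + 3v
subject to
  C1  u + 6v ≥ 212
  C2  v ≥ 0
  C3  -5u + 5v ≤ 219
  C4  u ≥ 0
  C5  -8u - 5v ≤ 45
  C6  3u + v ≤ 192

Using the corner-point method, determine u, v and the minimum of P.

u = 0, v = 106/3, minimum P = 106

Extreme points and P = 5u + 3v:
  (0, 106/3) → P = 106
  (940/17, 444/17) → P = 6032/17
  (0, 219/5) → P = 657/5
  (741/20, 1617/20) → P = 2139/5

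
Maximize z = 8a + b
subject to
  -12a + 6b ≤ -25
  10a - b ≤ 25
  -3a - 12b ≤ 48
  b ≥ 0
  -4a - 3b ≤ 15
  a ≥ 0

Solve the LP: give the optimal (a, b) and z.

Extreme points and z = 8a + b:
  (125/48, 25/24) → z = 175/8
  (25/12, 0) → z = 50/3
  (5/2, 0) → z = 20

The binding constraints are -12a + 6b = -25 and 10a - b = 25.
Solving simultaneously gives a = 125/48, b = 25/24.

a = 125/48, b = 25/24, maximum z = 175/8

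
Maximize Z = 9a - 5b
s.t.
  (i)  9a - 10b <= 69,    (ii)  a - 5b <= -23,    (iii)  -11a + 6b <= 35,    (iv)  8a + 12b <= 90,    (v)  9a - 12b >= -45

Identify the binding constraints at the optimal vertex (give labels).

Corner points and Z = 9a - 5b:
  (87/26, 137/26) → Z = 49/13
  (17/11, 54/11) → Z = -117/11
  (45/17, 195/34) → Z = -165/34

The maximum is at (87/26, 137/26). Substituting into each constraint, equality holds for (ii) and (iv); the remaining constraints have slack.

(ii) and (iv)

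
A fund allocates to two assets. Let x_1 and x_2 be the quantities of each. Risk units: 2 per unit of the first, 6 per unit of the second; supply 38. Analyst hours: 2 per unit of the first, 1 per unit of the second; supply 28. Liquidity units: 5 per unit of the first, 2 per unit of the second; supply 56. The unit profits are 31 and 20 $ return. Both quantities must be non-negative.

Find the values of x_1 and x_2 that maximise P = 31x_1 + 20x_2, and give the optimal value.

Vertices and P = 31x_1 + 20x_2:
  (0, 0) → P = 0
  (0, 19/3) → P = 380/3
  (56/5, 0) → P = 1736/5
  (10, 3) → P = 370

x_1 = 10, x_2 = 3, maximum P = 370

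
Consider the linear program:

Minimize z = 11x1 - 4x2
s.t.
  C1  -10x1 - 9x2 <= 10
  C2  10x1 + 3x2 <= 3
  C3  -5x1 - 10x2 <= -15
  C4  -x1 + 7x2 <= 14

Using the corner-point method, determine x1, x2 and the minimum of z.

The binding constraints are -5x1 - 10x2 = -15 and -x1 + 7x2 = 14.
Solving simultaneously gives x1 = -7/9, x2 = 17/9.

x1 = -7/9, x2 = 17/9, minimum z = -145/9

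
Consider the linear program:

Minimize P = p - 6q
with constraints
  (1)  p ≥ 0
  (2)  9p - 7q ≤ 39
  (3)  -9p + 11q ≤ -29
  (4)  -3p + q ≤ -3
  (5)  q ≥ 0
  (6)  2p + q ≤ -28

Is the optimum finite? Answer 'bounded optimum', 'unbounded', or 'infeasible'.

The boundaries 9p - 7q = 39 and -9p + 11q = -29 meet at (113/18, 5/2), but that point violates 2p + q ≤ -28. Every candidate vertex is excluded by some other constraint, so the feasible region is empty.

infeasible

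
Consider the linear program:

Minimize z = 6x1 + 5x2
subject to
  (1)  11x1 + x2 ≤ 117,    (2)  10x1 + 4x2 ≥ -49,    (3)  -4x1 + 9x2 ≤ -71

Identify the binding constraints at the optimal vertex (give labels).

Feasible corners and z = 6x1 + 5x2:
  (517/34, -1709/34) → z = -5443/34
  (1124/103, -313/103) → z = 5179/103
  (-157/106, -453/53) → z = -2736/53

The minimum is at (517/34, -1709/34). Substituting into each constraint, equality holds for (1) and (2); the remaining constraints have slack.

(1) and (2)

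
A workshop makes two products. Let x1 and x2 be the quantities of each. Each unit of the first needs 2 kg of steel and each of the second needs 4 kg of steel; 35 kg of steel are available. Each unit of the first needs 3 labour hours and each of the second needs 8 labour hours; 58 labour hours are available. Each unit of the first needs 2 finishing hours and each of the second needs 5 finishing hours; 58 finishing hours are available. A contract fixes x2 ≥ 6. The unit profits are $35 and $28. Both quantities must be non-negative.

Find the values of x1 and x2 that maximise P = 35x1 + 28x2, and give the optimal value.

Corner points and P = 35x1 + 28x2:
  (0, 29/4) → P = 203
  (0, 6) → P = 168
  (10/3, 6) → P = 854/3

At the optimal vertex, 3x1 + 8x2 = 58 and x2 = 6.
Solving simultaneously gives x1 = 10/3, x2 = 6.

x1 = 10/3, x2 = 6, maximum P = 854/3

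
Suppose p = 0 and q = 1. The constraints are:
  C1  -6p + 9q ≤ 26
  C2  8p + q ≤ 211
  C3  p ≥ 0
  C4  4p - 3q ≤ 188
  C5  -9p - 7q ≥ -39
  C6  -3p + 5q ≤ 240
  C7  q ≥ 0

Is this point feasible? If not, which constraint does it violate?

C1: 9 ≤ 26 ✓
C2: 1 ≤ 211 ✓
C3: 0 ≥ 0 ✓
C4: -3 ≤ 188 ✓
C5: -7 ≥ -39 ✓
C6: 5 ≤ 240 ✓
C7: 1 ≥ 0 ✓

feasible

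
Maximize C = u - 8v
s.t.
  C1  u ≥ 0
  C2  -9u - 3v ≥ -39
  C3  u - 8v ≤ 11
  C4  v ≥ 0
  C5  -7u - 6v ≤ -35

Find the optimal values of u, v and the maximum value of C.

Extreme points and C = u - 8v:
  (0, 13) → C = -104
  (0, 35/6) → C = -140/3
  (43/11, 14/11) → C = -69/11

The optimum lies where -9u - 3v = -39 and -7u - 6v = -35.
Solving simultaneously gives u = 43/11, v = 14/11.

u = 43/11, v = 14/11, maximum C = -69/11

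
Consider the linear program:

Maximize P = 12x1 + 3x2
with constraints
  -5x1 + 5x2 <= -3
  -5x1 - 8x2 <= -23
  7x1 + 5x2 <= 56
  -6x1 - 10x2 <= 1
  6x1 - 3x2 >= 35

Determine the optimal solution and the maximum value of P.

x1 = 333/31, x2 = -119/31, maximum P = 3639/31

Feasible corners and P = 12x1 + 3x2:
  (333/31, -119/31) → P = 3639/31
  (349/63, -37/63) → P = 453/7
  (343/51, 91/51) → P = 1463/17

The binding constraints are -5x1 - 8x2 = -23 and 7x1 + 5x2 = 56.
Solving simultaneously gives x1 = 333/31, x2 = -119/31.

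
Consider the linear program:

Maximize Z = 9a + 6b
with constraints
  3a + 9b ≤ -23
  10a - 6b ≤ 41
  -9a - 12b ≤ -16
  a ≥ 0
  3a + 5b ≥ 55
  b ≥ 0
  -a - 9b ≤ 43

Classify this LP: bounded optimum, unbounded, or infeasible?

The boundaries 10a - 6b = 41 and 3a + 5b = 55 meet at (535/68, 427/68), but that point violates 3a + 9b ≤ -23. Every candidate vertex is excluded by some other constraint, so the feasible region is empty.

infeasible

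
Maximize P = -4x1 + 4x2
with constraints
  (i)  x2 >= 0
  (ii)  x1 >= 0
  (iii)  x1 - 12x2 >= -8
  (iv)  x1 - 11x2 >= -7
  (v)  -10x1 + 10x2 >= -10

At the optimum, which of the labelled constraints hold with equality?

Corner points and P = -4x1 + 4x2:
  (0, 0) → P = 0
  (1, 0) → P = -4
  (0, 7/11) → P = 28/11
  (9/5, 4/5) → P = -4

The maximum is at (0, 7/11). Substituting into each constraint, equality holds for (ii) and (iv); the remaining constraints have slack.

(ii) and (iv)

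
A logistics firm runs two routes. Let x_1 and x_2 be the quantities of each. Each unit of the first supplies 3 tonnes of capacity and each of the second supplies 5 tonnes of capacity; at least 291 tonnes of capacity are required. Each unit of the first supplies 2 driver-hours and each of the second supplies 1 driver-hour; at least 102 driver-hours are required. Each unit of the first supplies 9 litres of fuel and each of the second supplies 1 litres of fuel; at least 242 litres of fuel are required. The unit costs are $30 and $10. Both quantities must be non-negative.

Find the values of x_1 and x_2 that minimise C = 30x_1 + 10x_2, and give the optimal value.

Extreme points and C = 30x_1 + 10x_2:
  (0, 242) → C = 2420
  (97, 0) → C = 2910
  (219/7, 276/7) → C = 9330/7
  (20, 62) → C = 1220
The feasible region is unbounded (it extends along (0, 1), (1, 0)), but C strictly increases along every unbounded feasible direction, so there is no improving ray and the minimum is attained at a vertex.

x_1 = 20, x_2 = 62, minimum C = 1220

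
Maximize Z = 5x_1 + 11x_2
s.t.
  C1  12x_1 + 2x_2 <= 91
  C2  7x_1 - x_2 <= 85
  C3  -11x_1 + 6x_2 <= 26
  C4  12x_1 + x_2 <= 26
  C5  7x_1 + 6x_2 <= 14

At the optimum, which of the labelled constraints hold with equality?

Feasible corners and Z = 5x_1 + 11x_2:
  (111/19, -838/19) → Z = -8663/19
  (-2/3, 28/9) → Z = 278/9
  (142/65, -14/65) → Z = 556/65
The feasible region is unbounded (it extends along (-6, -11), (-1, -7)), but Z strictly decreases along every unbounded feasible direction, so there is no improving ray and the maximum is attained at a vertex.

The maximum is at (-2/3, 28/9). Substituting into each constraint, equality holds for C3 and C5; the remaining constraints have slack.

C3 and C5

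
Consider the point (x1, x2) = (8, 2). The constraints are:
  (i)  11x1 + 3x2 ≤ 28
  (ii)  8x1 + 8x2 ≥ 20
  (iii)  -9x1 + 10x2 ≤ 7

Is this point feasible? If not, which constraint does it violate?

not feasible — violates (i)

Constraint (i): 11x1 + 3x2 = 94, which is not ≤ 28. All other constraints are satisfied.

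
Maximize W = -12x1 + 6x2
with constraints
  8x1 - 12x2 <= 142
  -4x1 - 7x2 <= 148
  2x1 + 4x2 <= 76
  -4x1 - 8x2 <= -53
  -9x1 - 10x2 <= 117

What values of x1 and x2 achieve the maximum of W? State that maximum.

x1 = -307/4, x2 = 459/8, maximum W = 5061/4

Vertices and W = -12x1 + 6x2:
  (185/7, 81/14) → W = -1977/7
  (443/28, -9/7) → W = -1383/7
  (-307/4, 459/8) → W = 5061/4
  (-733/16, 945/32) → W = 11631/16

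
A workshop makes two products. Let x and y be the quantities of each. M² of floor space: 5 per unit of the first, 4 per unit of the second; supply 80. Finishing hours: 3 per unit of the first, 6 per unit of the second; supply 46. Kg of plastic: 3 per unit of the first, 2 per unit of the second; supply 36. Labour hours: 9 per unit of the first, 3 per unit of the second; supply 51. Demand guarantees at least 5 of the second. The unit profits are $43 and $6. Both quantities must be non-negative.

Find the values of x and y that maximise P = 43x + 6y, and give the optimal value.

Extreme points and P = 43x + 6y:
  (0, 23/3) → P = 46
  (0, 5) → P = 30
  (56/15, 29/5) → P = 586/3
  (4, 5) → P = 202

The binding constraints are 9x + 3y = 51 and y = 5.
Solving simultaneously gives x = 4, y = 5.

x = 4, y = 5, maximum P = 202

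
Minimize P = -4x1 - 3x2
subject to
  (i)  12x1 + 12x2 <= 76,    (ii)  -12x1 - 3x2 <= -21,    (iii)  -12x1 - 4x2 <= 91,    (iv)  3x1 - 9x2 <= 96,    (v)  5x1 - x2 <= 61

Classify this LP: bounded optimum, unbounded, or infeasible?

Corner points and P = -4x1 - 3x2:
  (2/9, 55/9) → P = -173/9
  (101/9, -44/9) → P = -272/9
  (53/13, -121/13) → P = 151/13
  (151/14, -99/14) → P = -307/14
The feasible region has finitely many vertices and no improving ray; the minimum is -272/9 at (101/9, -44/9).

bounded optimum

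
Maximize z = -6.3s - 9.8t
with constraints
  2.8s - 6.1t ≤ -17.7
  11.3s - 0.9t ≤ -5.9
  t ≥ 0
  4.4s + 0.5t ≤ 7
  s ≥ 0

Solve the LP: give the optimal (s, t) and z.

s = 0, t = 59/9, maximum z = -2891/45

Corner points and z = -6.3s - 9.8t:
  (335/961, 10506/961) → z = -1050693/9610
  (0, 59/9) → z = -2891/45
  (0, 14) → z = -686/5

At the optimal vertex, 11.3s - 0.9t = -5.9 and s = 0.
Solving simultaneously gives s = 0, t = 59/9.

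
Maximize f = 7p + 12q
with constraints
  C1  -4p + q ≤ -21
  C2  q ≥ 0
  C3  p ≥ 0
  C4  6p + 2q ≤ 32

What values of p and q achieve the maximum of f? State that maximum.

Vertices and f = 7p + 12q:
  (21/4, 0) → f = 147/4
  (37/7, 1/7) → f = 271/7
  (16/3, 0) → f = 112/3

The binding constraints are -4p + q = -21 and 6p + 2q = 32.
Solving simultaneously gives p = 37/7, q = 1/7.

p = 37/7, q = 1/7, maximum f = 271/7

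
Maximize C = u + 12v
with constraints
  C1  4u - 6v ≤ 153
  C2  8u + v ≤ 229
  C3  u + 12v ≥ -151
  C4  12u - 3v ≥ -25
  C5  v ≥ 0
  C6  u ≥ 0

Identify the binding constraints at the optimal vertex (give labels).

C2 and C4

Extreme points and C = u + 12v:
  (331/18, 737/9) → C = 18019/18
  (229/8, 0) → C = 229/8
  (0, 25/3) → C = 100
  (0, 0) → C = 0

The maximum is at (331/18, 737/9). Substituting into each constraint, equality holds for C2 and C4; the remaining constraints have slack.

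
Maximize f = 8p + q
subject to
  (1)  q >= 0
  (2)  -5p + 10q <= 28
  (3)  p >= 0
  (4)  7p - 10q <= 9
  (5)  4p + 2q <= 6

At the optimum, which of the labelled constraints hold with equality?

Feasible corners and f = 8p + q:
  (0, 0) → f = 0
  (9/7, 0) → f = 72/7
  (0, 14/5) → f = 14/5
  (2/25, 71/25) → f = 87/25
  (13/9, 1/9) → f = 35/3

The maximum is at (13/9, 1/9). Substituting into each constraint, equality holds for (4) and (5); the remaining constraints have slack.

(4) and (5)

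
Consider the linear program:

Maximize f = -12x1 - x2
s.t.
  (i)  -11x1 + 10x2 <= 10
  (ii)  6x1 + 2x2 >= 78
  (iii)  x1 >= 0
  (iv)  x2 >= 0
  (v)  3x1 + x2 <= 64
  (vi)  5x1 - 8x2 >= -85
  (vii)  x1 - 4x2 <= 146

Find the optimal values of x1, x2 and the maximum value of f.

Extreme points and f = -12x1 - x2:
  (380/41, 459/41) → f = -5019/41
  (630/41, 734/41) → f = -8294/41
  (13, 0) → f = -156
  (64/3, 0) → f = -256

The optimum lies where -11x1 + 10x2 = 10 and 6x1 + 2x2 = 78.
Solving simultaneously gives x1 = 380/41, x2 = 459/41.

x1 = 380/41, x2 = 459/41, maximum f = -5019/41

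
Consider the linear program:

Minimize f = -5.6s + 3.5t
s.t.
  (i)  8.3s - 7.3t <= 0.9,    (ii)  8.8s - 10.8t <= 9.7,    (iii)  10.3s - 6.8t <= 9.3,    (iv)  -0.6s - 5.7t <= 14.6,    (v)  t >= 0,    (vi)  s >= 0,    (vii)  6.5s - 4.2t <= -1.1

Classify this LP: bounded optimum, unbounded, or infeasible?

unbounded

From the feasible point (0, 11/42), moving in the direction (4.2, 6.5) keeps every constraint satisfied while f decreases without bound.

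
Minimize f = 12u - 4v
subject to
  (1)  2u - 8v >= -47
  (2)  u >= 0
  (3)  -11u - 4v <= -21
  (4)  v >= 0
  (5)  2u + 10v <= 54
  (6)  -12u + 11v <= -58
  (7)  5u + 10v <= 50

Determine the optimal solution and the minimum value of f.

Vertices and f = 12u - 4v:
  (29/6, 0) → f = 58
  (10, 0) → f = 120
  (226/35, 62/35) → f = 352/5

u = 29/6, v = 0, minimum f = 58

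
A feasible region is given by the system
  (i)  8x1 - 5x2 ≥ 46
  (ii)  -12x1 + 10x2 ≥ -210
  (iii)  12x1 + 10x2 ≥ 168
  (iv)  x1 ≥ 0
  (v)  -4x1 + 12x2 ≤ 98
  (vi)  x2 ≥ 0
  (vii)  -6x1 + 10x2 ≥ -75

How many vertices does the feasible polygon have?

Intersecting each pair of boundary lines and keeping only the points that satisfy every inequality leaves:
  (65/7, 198/35)
  (521/38, 242/19)
  (875/26, 252/13)
  (45/2, 6)
  (27/2, 3/5)

5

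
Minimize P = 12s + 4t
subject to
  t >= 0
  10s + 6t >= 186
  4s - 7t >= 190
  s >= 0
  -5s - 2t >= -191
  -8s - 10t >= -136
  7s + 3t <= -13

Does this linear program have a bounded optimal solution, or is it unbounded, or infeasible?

infeasible

The boundaries -8s - 10t = -136 and 7s + 3t = -13 meet at (-269/23, 528/23), but that point violates 10s + 6t ≥ 186. Every candidate vertex is excluded by some other constraint, so the feasible region is empty.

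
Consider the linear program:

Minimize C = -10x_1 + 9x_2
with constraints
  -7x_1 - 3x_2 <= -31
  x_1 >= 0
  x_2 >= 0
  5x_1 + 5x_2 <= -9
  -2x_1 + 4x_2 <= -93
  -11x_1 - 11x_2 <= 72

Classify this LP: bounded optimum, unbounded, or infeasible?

The boundaries -7x_1 - 3x_2 = -31 and -2x_1 + 4x_2 = -93 meet at (403/34, -589/34), but that point violates x_2 ≥ 0. Every candidate vertex is excluded by some other constraint, so the feasible region is empty.

infeasible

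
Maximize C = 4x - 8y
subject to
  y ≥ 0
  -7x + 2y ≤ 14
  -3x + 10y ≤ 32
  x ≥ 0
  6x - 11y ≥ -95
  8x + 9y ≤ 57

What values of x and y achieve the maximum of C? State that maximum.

x = 57/8, y = 0, maximum C = 57/2

Feasible corners and C = 4x - 8y:
  (0, 0) → C = 0
  (57/8, 0) → C = 57/2
  (0, 16/5) → C = -128/5
  (282/107, 427/107) → C = -2288/107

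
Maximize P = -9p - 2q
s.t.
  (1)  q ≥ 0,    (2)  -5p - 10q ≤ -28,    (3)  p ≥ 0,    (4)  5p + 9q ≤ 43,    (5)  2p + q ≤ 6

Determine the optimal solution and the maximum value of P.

p = 0, q = 14/5, maximum P = -28/5

Extreme points and P = -9p - 2q:
  (0, 14/5) → P = -28/5
  (32/15, 26/15) → P = -68/3
  (0, 43/9) → P = -86/9
  (11/13, 56/13) → P = -211/13

The binding constraints are -5p - 10q = -28 and p = 0.
Solving simultaneously gives p = 0, q = 14/5.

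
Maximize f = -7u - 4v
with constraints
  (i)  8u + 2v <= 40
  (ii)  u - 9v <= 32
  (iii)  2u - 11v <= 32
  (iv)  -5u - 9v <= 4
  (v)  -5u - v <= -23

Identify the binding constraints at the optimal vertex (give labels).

(iii) and (v)

Feasible corners and f = -7u - 4v:
  (126/23, -44/23) → f = -706/23
  (3, 8) → f = -53
  (5, -2) → f = -27

The maximum is at (5, -2). Substituting into each constraint, equality holds for (iii) and (v); the remaining constraints have slack.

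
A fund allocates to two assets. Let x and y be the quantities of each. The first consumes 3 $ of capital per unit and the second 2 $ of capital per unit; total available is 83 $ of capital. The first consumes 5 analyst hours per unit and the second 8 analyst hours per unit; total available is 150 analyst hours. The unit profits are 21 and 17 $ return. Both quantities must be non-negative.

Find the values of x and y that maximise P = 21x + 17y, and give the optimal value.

x = 26, y = 5/2, maximum P = 1177/2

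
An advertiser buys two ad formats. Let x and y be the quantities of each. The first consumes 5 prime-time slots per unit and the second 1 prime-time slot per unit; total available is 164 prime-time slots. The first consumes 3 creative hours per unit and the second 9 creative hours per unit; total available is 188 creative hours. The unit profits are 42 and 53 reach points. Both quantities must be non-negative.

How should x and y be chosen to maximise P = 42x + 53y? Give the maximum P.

x = 92/3, y = 32/3, maximum P = 5560/3

Corner points and P = 42x + 53y:
  (0, 0) → P = 0
  (0, 188/9) → P = 9964/9
  (164/5, 0) → P = 6888/5
  (92/3, 32/3) → P = 5560/3

The binding constraints are 5x + y = 164 and 3x + 9y = 188.
Solving simultaneously gives x = 92/3, y = 32/3.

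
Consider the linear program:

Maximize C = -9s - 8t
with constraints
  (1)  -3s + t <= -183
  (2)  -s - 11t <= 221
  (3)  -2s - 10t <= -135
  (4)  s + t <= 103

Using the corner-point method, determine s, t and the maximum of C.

Feasible corners and C = -9s - 8t:
  (1965/32, 39/32) → C = -17997/32
  (143/2, 63/2) → C = -1791/2
  (895/8, -71/8) → C = -7487/8

At the optimal vertex, -3s + t = -183 and -2s - 10t = -135.
Solving simultaneously gives s = 1965/32, t = 39/32.

s = 1965/32, t = 39/32, maximum C = -17997/32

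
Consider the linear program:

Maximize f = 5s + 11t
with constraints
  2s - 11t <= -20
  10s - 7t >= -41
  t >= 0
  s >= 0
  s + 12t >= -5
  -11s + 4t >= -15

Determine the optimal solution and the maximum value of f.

Corner points and f = 5s + 11t:
  (0, 20/11) → f = 20
  (245/113, 250/113) → f = 3975/113
  (0, 41/7) → f = 451/7
  (269/37, 601/37) → f = 7956/37

s = 269/37, t = 601/37, maximum f = 7956/37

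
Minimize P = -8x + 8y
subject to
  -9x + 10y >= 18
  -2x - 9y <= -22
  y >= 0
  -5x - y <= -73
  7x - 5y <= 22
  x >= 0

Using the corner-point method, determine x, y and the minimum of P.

Vertices and P = -8x + 8y:
  (712/59, 747/59) → P = 280/59
  (62/5, 324/25) → P = 112/25
  (0, 73) → P = 584
The feasible region is unbounded (it extends along (0, 1), (5, 7)), but P strictly increases along every unbounded feasible direction, so there is no improving ray and the minimum is attained at a vertex.

The binding constraints are -9x + 10y = 18 and 7x - 5y = 22.
Solving simultaneously gives x = 62/5, y = 324/25.

x = 62/5, y = 324/25, minimum P = 112/25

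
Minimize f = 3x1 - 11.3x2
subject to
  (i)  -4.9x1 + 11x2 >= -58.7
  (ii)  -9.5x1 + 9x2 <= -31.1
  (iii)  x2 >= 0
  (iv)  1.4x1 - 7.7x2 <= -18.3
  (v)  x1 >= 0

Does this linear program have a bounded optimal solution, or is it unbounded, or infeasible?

From the feasible point (5939/203, 2455/319), moving in the direction (11, 4.9) keeps every constraint satisfied while f decreases without bound.

unbounded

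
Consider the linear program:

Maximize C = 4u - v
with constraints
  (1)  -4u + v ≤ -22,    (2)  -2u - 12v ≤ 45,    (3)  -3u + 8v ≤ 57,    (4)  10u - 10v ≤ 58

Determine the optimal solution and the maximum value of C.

Corner points and C = 4u - v:
  (233/29, 294/29) → C = 22
  (27/5, -2/5) → C = 22
  (517/25, 372/25) → C = 1696/25

u = 517/25, v = 372/25, maximum C = 1696/25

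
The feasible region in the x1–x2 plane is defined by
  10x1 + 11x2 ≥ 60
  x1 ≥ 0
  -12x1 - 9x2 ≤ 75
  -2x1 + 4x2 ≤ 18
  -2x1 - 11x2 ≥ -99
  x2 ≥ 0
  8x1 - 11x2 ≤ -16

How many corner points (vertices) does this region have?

4

Of the 21 pairwise boundary intersections, those satisfying every inequality are:
  (21/31, 150/31)
  (22/9, 320/99)
  (33/5, 39/5)
  (83/10, 412/55)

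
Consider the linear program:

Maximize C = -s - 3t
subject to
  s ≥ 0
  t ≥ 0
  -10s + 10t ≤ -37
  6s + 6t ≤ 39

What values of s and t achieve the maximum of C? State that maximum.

s = 37/10, t = 0, maximum C = -37/10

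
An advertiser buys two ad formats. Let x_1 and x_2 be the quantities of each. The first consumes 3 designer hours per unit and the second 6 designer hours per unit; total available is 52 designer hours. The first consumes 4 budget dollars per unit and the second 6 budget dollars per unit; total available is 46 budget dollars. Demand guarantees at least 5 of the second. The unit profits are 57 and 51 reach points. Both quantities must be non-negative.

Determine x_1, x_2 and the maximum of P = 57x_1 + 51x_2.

Vertices and P = 57x_1 + 51x_2:
  (0, 23/3) → P = 391
  (0, 5) → P = 255
  (4, 5) → P = 483

At the optimal vertex, 4x_1 + 6x_2 = 46 and x_2 = 5.
Solving simultaneously gives x_1 = 4, x_2 = 5.

x_1 = 4, x_2 = 5, maximum P = 483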